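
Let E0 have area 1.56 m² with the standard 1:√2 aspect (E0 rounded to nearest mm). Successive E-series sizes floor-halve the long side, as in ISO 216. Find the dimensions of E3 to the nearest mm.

371 × 525 mm

Let E0's short side be w mm. w · w√2 = 1.56 m² = 1,560,000 mm², so w ≈ 1050.3 mm and w√2 ≈ 1485.3 mm → E0 = 1050 × 1485 mm.
E1: ⌊1485/2⌋ × 1050 = 742 × 1050 mm
E2: ⌊1050/2⌋ × 742 = 525 × 742 mm
E3: ⌊742/2⌋ × 525 = 371 × 525 mm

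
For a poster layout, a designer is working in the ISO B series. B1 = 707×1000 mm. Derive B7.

88 × 125 mm

B2: ⌊1000/2⌋ × 707 = 500 × 707 mm
B3: ⌊707/2⌋ × 500 = 353 × 500 mm
B4: ⌊500/2⌋ × 353 = 250 × 353 mm
B5: ⌊353/2⌋ × 250 = 176 × 250 mm
B6: ⌊250/2⌋ × 176 = 125 × 176 mm
B7: ⌊176/2⌋ × 125 = 88 × 125 mm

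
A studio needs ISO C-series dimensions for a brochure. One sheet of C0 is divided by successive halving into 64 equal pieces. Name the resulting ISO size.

64 = 2^6, so 6 halving steps.
C0 → C1 → … → C6 after 6 steps.

C6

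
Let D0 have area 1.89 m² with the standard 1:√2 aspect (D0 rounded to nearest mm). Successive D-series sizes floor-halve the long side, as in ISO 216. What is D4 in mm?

Let D0's short side be w mm. w · w√2 = 1.89 m² = 1,890,000 mm², so w ≈ 1156.0 mm and w√2 ≈ 1634.9 mm → D0 = 1156 × 1635 mm.
D1: ⌊1635/2⌋ × 1156 = 817 × 1156 mm
D2: ⌊1156/2⌋ × 817 = 578 × 817 mm
D3: ⌊817/2⌋ × 578 = 408 × 578 mm
D4: ⌊578/2⌋ × 408 = 289 × 408 mm

289 × 408 mm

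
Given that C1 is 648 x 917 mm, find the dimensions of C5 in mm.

162 × 229 mm

C2: ⌊917/2⌋ × 648 = 458 × 648 mm
C3: ⌊648/2⌋ × 458 = 324 × 458 mm
C4: ⌊458/2⌋ × 324 = 229 × 324 mm
C5: ⌊324/2⌋ × 229 = 162 × 229 mm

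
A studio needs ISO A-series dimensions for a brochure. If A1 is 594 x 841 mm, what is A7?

A2: ⌊841/2⌋ × 594 = 420 × 594 mm
A3: ⌊594/2⌋ × 420 = 297 × 420 mm
A4: ⌊420/2⌋ × 297 = 210 × 297 mm
A5: ⌊297/2⌋ × 210 = 148 × 210 mm
A6: ⌊210/2⌋ × 148 = 105 × 148 mm
A7: ⌊148/2⌋ × 105 = 74 × 105 mm

74 × 105 mm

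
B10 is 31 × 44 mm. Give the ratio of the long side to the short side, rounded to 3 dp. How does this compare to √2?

44 / 31 = 1.419
ISO 216 targets √2 ≈ 1.414; the +0.005 deviation is from mm rounding.

1.419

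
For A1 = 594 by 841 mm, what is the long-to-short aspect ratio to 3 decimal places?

1.416

841 / 594 = 1.416
ISO 216 targets √2 ≈ 1.414; the +0.002 deviation is from mm rounding.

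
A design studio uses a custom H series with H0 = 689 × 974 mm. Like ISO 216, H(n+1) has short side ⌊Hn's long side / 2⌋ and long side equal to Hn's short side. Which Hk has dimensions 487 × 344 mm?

H2

H0: 689 × 974 mm
H1: 487 × 689 mm
H2: 344 × 487 mm
H3: 243 × 344 mm
→ matches H2.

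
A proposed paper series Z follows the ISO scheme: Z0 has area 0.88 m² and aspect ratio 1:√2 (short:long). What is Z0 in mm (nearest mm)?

Let the short side be w mm. Then w · w√2 = 0.88 m² = 880,000 mm².
w² = 880,000/√2, so w ≈ 788.8 mm; long side = w√2 ≈ 1115.6 mm.

789 × 1116 mm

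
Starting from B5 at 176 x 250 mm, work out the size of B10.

B6: ⌊250/2⌋ × 176 = 125 × 176 mm
B7: ⌊176/2⌋ × 125 = 88 × 125 mm
B8: ⌊125/2⌋ × 88 = 62 × 88 mm
B9: ⌊88/2⌋ × 62 = 44 × 62 mm
B10: ⌊62/2⌋ × 44 = 31 × 44 mm

31 × 44 mm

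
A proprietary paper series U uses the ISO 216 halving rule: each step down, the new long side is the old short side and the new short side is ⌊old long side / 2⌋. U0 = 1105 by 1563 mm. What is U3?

U1: ⌊1563/2⌋ × 1105 = 781 × 1105 mm
U2: ⌊1105/2⌋ × 781 = 552 × 781 mm
U3: ⌊781/2⌋ × 552 = 390 × 552 mm

390 × 552 mm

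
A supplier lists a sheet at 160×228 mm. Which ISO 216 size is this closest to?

Aspect ratio 228/160 ≈ 1.425 — close to the ISO √2 ≈ 1.414.
In the C-series (envelope sizes, between A and B): C5 = 162 × 229 mm.
Off by 3 mm total — nearest standard size.

C5 (162 × 229 mm)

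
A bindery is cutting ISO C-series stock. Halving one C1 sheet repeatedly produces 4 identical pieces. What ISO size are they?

C3

4 = 2^2, so 2 halving steps.
C1 → C2 → … → C3 after 2 steps.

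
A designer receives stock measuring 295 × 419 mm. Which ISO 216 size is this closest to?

Aspect ratio 419/295 ≈ 1.420 — close to the ISO √2 ≈ 1.414.
In the A-series (A0 area = 1 m²): A3 = 297 × 420 mm.
Off by 3 mm total — nearest standard size.

A3 (297 × 420 mm)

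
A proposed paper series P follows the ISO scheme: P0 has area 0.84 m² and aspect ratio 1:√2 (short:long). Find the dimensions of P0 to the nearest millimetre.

771 × 1090 mm

Let the short side be w mm. Then w · w√2 = 0.84 m² = 840,000 mm².
w² = 840,000/√2, so w ≈ 770.7 mm; long side = w√2 ≈ 1089.9 mm.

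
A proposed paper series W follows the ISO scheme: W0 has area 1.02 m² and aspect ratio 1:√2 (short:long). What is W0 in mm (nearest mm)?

849 × 1201 mm

Let the short side be w mm. Then w · w√2 = 1.02 m² = 1,020,000 mm².
w² = 1,020,000/√2, so w ≈ 849.3 mm; long side = w√2 ≈ 1201.0 mm.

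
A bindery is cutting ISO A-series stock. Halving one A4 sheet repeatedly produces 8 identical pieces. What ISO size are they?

A7

8 = 2^3, so 3 halving steps.
A4 → A5 → … → A7 after 3 steps.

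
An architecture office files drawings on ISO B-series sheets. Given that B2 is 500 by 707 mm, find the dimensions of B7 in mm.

B3: ⌊707/2⌋ × 500 = 353 × 500 mm
B4: ⌊500/2⌋ × 353 = 250 × 353 mm
B5: ⌊353/2⌋ × 250 = 176 × 250 mm
B6: ⌊250/2⌋ × 176 = 125 × 176 mm
B7: ⌊176/2⌋ × 125 = 88 × 125 mm

88 × 125 mm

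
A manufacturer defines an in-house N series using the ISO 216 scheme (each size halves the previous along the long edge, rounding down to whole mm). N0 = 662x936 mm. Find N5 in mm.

117 × 165 mm

N1 = 468 × 662 mm (from N0 by 1 halving).
N2: ⌊662/2⌋ × 468 = 331 × 468 mm
N3: ⌊468/2⌋ × 331 = 234 × 331 mm
N4: ⌊331/2⌋ × 234 = 165 × 234 mm
N5: ⌊234/2⌋ × 165 = 117 × 165 mm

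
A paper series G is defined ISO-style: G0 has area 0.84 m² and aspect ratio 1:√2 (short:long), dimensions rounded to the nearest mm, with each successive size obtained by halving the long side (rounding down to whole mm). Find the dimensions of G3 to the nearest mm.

272 × 385 mm

Let G0's short side be w mm. w · w√2 = 0.84 m² = 840,000 mm², so w ≈ 770.7 mm and w√2 ≈ 1089.9 mm → G0 = 771 × 1090 mm.
G1: ⌊1090/2⌋ × 771 = 545 × 771 mm
G2: ⌊771/2⌋ × 545 = 385 × 545 mm
G3: ⌊545/2⌋ × 385 = 272 × 385 mm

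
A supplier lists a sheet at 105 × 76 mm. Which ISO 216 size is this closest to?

Aspect ratio 105/76 ≈ 1.382 (ISO target is √2 ≈ 1.414).
In the A-series (A0 area = 1 m²): A7 = 74 × 105 mm.
Off by 2 mm total — nearest standard size.

A7 (74 × 105 mm)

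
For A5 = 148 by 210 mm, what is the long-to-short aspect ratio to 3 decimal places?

210 / 148 = 1.419
ISO 216 targets √2 ≈ 1.414; the +0.005 deviation is from mm rounding.

1.419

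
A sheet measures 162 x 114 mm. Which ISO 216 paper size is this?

Aspect ratio 162/114 ≈ 1.421 — close to the ISO √2 ≈ 1.414.
In the C-series (envelope sizes, between A and B): C6 = 114 × 162 mm.

C6 (114 × 162 mm)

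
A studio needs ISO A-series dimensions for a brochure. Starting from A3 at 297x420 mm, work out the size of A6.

105 × 148 mm

A4: ⌊420/2⌋ × 297 = 210 × 297 mm
A5: ⌊297/2⌋ × 210 = 148 × 210 mm
A6: ⌊210/2⌋ × 148 = 105 × 148 mm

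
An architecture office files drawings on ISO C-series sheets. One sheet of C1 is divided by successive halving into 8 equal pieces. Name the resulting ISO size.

8 = 2^3, so 3 halving steps.
C1 → C2 → … → C4 after 3 steps.

C4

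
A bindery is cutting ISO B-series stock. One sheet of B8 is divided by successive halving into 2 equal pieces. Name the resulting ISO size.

B9

2 = 2^1, so 1 halving step.
B8 → B9 → … → B9 after 1 step.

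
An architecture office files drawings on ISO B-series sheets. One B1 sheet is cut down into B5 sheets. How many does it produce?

B1 = 707 × 1000 mm; B5 = 176 × 250 mm.
Each halving step doubles the count; 4 steps from B1 to B5.
2^4 = 16.

16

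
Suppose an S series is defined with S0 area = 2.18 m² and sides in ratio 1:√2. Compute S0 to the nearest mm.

1242 × 1756 mm

Let the short side be w mm. Then w · w√2 = 2.18 m² = 2,180,000 mm².
w² = 2,180,000/√2, so w ≈ 1241.6 mm; long side = w√2 ≈ 1755.8 mm.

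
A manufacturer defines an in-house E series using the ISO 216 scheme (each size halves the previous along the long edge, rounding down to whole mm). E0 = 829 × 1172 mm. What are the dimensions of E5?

146 × 207 mm

E1: ⌊1172/2⌋ × 829 = 586 × 829 mm
E2: ⌊829/2⌋ × 586 = 414 × 586 mm
E3: ⌊586/2⌋ × 414 = 293 × 414 mm
E4: ⌊414/2⌋ × 293 = 207 × 293 mm
E5: ⌊293/2⌋ × 207 = 146 × 207 mm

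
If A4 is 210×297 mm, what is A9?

A5: ⌊297/2⌋ × 210 = 148 × 210 mm
A6: ⌊210/2⌋ × 148 = 105 × 148 mm
A7: ⌊148/2⌋ × 105 = 74 × 105 mm
A8: ⌊105/2⌋ × 74 = 52 × 74 mm
A9: ⌊74/2⌋ × 52 = 37 × 52 mm

37 × 52 mm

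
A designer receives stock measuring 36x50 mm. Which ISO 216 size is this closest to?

A9 (37 × 52 mm)

Aspect ratio 50/36 ≈ 1.389 (ISO target is √2 ≈ 1.414).
In the A-series (A0 area = 1 m²): A9 = 37 × 52 mm.
Off by 3 mm total — nearest standard size.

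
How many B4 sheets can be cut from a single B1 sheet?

8

Each ISO step halves the sheet: 1 × B1 → 2 × B2 → 4 × B3 → 8 × B4
From B1 to B4 is 3 halving steps: 2^3 = 8.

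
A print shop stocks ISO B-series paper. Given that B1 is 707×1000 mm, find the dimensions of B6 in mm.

B2: ⌊1000/2⌋ × 707 = 500 × 707 mm
B3: ⌊707/2⌋ × 500 = 353 × 500 mm
B4: ⌊500/2⌋ × 353 = 250 × 353 mm
B5: ⌊353/2⌋ × 250 = 176 × 250 mm
B6: ⌊250/2⌋ × 176 = 125 × 176 mm

125 × 176 mm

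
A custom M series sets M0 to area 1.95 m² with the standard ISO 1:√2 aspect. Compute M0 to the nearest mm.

1174 × 1661 mm

Let the short side be w mm. Then w · w√2 = 1.95 m² = 1,950,000 mm².
w² = 1,950,000/√2, so w ≈ 1174.2 mm; long side = w√2 ≈ 1660.6 mm.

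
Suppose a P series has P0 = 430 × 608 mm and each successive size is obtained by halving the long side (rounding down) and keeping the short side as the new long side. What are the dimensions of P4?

P1: ⌊608/2⌋ × 430 = 304 × 430 mm
P2: ⌊430/2⌋ × 304 = 215 × 304 mm
P3: ⌊304/2⌋ × 215 = 152 × 215 mm
P4: ⌊215/2⌋ × 152 = 107 × 152 mm

107 × 152 mm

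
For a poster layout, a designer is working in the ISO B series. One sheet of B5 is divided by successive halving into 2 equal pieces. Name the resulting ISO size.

2 = 2^1, so 1 halving step.
B5 → B6 → … → B6 after 1 step.

B6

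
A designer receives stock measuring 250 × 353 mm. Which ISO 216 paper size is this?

B4 (250 × 353 mm)

Aspect ratio 353/250 ≈ 1.412 — close to the ISO √2 ≈ 1.414.
In the B-series (B0 = 1000 × 1414 mm): B4 = 250 × 353 mm.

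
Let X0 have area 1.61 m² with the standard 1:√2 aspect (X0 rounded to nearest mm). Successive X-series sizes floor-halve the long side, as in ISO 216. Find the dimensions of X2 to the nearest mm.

Let X0's short side be w mm. w · w√2 = 1.61 m² = 1,610,000 mm², so w ≈ 1067.0 mm and w√2 ≈ 1508.9 mm → X0 = 1067 × 1509 mm.
X1: ⌊1509/2⌋ × 1067 = 754 × 1067 mm
X2: ⌊1067/2⌋ × 754 = 533 × 754 mm

533 × 754 mm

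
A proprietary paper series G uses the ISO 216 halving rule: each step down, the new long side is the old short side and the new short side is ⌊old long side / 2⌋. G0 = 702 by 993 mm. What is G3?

G1: ⌊993/2⌋ × 702 = 496 × 702 mm
G2: ⌊702/2⌋ × 496 = 351 × 496 mm
G3: ⌊496/2⌋ × 351 = 248 × 351 mm

248 × 351 mm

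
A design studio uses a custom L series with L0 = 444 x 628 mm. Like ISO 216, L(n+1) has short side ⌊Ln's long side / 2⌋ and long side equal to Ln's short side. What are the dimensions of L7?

39 × 55 mm

L1 = 314 × 444 mm (from L0 by 1 halving).
L2: ⌊444/2⌋ × 314 = 222 × 314 mm
L3: ⌊314/2⌋ × 222 = 157 × 222 mm
L4: ⌊222/2⌋ × 157 = 111 × 157 mm
L5: ⌊157/2⌋ × 111 = 78 × 111 mm
L6: ⌊111/2⌋ × 78 = 55 × 78 mm
L7: ⌊78/2⌋ × 55 = 39 × 55 mm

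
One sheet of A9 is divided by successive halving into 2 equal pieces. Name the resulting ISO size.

2 = 2^1, so 1 halving step.
A9 → A10 → … → A10 after 1 step.

A10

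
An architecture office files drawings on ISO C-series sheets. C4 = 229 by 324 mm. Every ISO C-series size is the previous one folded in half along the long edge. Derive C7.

81 × 114 mm

C5: ⌊324/2⌋ × 229 = 162 × 229 mm
C6: ⌊229/2⌋ × 162 = 114 × 162 mm
C7: ⌊162/2⌋ × 114 = 81 × 114 mm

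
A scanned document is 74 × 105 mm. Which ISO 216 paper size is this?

A7 (74 × 105 mm)

Aspect ratio 105/74 ≈ 1.419 — close to the ISO √2 ≈ 1.414.
In the A-series (A0 area = 1 m²): A7 = 74 × 105 mm.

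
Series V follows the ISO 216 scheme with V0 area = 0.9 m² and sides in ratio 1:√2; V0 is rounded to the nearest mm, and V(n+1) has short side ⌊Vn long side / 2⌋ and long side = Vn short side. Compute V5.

141 × 199 mm

Let V0's short side be w mm. w · w√2 = 0.9 m² = 900,000 mm², so w ≈ 797.7 mm and w√2 ≈ 1128.2 mm → V0 = 798 × 1128 mm.
V1: ⌊1128/2⌋ × 798 = 564 × 798 mm
V2: ⌊798/2⌋ × 564 = 399 × 564 mm
V3: ⌊564/2⌋ × 399 = 282 × 399 mm
V4: ⌊399/2⌋ × 282 = 199 × 282 mm
V5: ⌊282/2⌋ × 199 = 141 × 199 mm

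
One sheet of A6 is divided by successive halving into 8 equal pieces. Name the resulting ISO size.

8 = 2^3, so 3 halving steps.
A6 → A7 → … → A9 after 3 steps.

A9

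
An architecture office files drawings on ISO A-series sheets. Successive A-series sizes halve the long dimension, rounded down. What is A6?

A0 = 841 × 1189 mm (A0 has area 1 m², aspect 1:√2).
A1: ⌊1189/2⌋ × 841 = 594 × 841 mm
A2: ⌊841/2⌋ × 594 = 420 × 594 mm
A3: ⌊594/2⌋ × 420 = 297 × 420 mm
A4: ⌊420/2⌋ × 297 = 210 × 297 mm
A5: ⌊297/2⌋ × 210 = 148 × 210 mm
A6: ⌊210/2⌋ × 148 = 105 × 148 mm

105 × 148 mm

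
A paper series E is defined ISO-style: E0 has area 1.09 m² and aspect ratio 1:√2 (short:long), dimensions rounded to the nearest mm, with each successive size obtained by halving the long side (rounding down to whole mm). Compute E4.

219 × 310 mm

Let E0's short side be w mm. w · w√2 = 1.09 m² = 1,090,000 mm², so w ≈ 877.9 mm and w√2 ≈ 1241.6 mm → E0 = 878 × 1242 mm.
E1: ⌊1242/2⌋ × 878 = 621 × 878 mm
E2: ⌊878/2⌋ × 621 = 439 × 621 mm
E3: ⌊621/2⌋ × 439 = 310 × 439 mm
E4: ⌊439/2⌋ × 310 = 219 × 310 mm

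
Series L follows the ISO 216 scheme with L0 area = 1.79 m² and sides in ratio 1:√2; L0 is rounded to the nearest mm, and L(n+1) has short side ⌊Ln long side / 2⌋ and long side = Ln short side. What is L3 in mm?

Let L0's short side be w mm. w · w√2 = 1.79 m² = 1,790,000 mm², so w ≈ 1125.0 mm and w√2 ≈ 1591.1 mm → L0 = 1125 × 1591 mm.
L1: ⌊1591/2⌋ × 1125 = 795 × 1125 mm
L2: ⌊1125/2⌋ × 795 = 562 × 795 mm
L3: ⌊795/2⌋ × 562 = 397 × 562 mm

397 × 562 mm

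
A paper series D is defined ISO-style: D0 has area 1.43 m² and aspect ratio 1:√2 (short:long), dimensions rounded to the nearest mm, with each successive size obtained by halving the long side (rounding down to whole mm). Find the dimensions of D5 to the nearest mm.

177 × 251 mm

Let D0's short side be w mm. w · w√2 = 1.43 m² = 1,430,000 mm², so w ≈ 1005.6 mm and w√2 ≈ 1422.1 mm → D0 = 1006 × 1422 mm.
D1: ⌊1422/2⌋ × 1006 = 711 × 1006 mm
D2: ⌊1006/2⌋ × 711 = 503 × 711 mm
D3: ⌊711/2⌋ × 503 = 355 × 503 mm
D4: ⌊503/2⌋ × 355 = 251 × 355 mm
D5: ⌊355/2⌋ × 251 = 177 × 251 mm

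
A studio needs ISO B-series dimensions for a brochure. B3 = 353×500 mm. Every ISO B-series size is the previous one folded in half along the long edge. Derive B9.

44 × 62 mm

B4: ⌊500/2⌋ × 353 = 250 × 353 mm
B5: ⌊353/2⌋ × 250 = 176 × 250 mm
B6: ⌊250/2⌋ × 176 = 125 × 176 mm
B7: ⌊176/2⌋ × 125 = 88 × 125 mm
B8: ⌊125/2⌋ × 88 = 62 × 88 mm
B9: ⌊88/2⌋ × 62 = 44 × 62 mm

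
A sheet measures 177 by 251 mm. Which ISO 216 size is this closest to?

Aspect ratio 251/177 ≈ 1.418 — close to the ISO √2 ≈ 1.414.
In the B-series (B0 = 1000 × 1414 mm): B5 = 176 × 250 mm.
Off by 2 mm total — nearest standard size.

B5 (176 × 250 mm)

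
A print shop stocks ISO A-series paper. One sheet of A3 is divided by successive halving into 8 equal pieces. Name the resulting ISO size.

8 = 2^3, so 3 halving steps.
A3 → A4 → … → A6 after 3 steps.

A6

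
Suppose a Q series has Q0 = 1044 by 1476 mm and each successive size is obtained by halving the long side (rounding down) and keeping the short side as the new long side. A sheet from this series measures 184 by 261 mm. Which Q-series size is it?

Q5

Q0: 1044 × 1476 mm
Q1: 738 × 1044 mm
Q2: 522 × 738 mm
Q3: 369 × 522 mm
Q4: 261 × 369 mm
Q5: 184 × 261 mm
Q6: 130 × 184 mm
→ matches Q5.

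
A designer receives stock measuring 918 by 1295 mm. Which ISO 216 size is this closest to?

C0 (917 × 1297 mm)

Aspect ratio 1295/918 ≈ 1.411 — close to the ISO √2 ≈ 1.414.
In the C-series (envelope sizes, between A and B): C0 = 917 × 1297 mm.
Off by 3 mm total — nearest standard size.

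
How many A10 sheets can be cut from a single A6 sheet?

16

Each ISO step halves the sheet: 1 × A6 → 2 × A7 → 4 × A8 → 8 × A9 → …
From A6 to A10 is 4 halving steps: 2^4 = 16.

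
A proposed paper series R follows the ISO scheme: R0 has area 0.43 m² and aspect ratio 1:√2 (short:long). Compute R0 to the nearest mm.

551 × 780 mm

Let the short side be w mm. Then w · w√2 = 0.43 m² = 430,000 mm².
w² = 430,000/√2, so w ≈ 551.4 mm; long side = w√2 ≈ 779.8 mm.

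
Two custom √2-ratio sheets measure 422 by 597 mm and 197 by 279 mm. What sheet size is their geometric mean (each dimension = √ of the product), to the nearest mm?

288 × 408 mm

Short side: √(422 · 197) = √83134 ≈ 288.3 → 288 mm
Long side: √(597 · 279) = √166563 ≈ 408.1 → 408 mm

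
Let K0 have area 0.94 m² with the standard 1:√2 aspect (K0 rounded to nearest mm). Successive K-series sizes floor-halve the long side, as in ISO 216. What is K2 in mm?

407 × 576 mm

Let K0's short side be w mm. w · w√2 = 0.94 m² = 940,000 mm², so w ≈ 815.3 mm and w√2 ≈ 1153.0 mm → K0 = 815 × 1153 mm.
K1: ⌊1153/2⌋ × 815 = 576 × 815 mm
K2: ⌊815/2⌋ × 576 = 407 × 576 mm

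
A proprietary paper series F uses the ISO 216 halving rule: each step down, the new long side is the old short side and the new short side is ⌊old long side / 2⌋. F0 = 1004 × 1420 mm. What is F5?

F1: ⌊1420/2⌋ × 1004 = 710 × 1004 mm
F2: ⌊1004/2⌋ × 710 = 502 × 710 mm
F3: ⌊710/2⌋ × 502 = 355 × 502 mm
F4: ⌊502/2⌋ × 355 = 251 × 355 mm
F5: ⌊355/2⌋ × 251 = 177 × 251 mm

177 × 251 mm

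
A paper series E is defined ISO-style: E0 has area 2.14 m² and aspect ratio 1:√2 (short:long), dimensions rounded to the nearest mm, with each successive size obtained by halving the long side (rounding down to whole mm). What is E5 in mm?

Let E0's short side be w mm. w · w√2 = 2.14 m² = 2,140,000 mm², so w ≈ 1230.1 mm and w√2 ≈ 1739.7 mm → E0 = 1230 × 1740 mm.
E1: ⌊1740/2⌋ × 1230 = 870 × 1230 mm
E2: ⌊1230/2⌋ × 870 = 615 × 870 mm
E3: ⌊870/2⌋ × 615 = 435 × 615 mm
E4: ⌊615/2⌋ × 435 = 307 × 435 mm
E5: ⌊435/2⌋ × 307 = 217 × 307 mm

217 × 307 mm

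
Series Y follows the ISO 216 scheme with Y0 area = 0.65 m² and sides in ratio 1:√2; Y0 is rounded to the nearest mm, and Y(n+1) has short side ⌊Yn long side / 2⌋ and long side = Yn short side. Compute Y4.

169 × 239 mm

Let Y0's short side be w mm. w · w√2 = 0.65 m² = 650,000 mm², so w ≈ 678.0 mm and w√2 ≈ 958.8 mm → Y0 = 678 × 959 mm.
Y1: ⌊959/2⌋ × 678 = 479 × 678 mm
Y2: ⌊678/2⌋ × 479 = 339 × 479 mm
Y3: ⌊479/2⌋ × 339 = 239 × 339 mm
Y4: ⌊339/2⌋ × 239 = 169 × 239 mm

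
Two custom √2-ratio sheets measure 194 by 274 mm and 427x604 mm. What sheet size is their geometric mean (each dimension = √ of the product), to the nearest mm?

Short side: √(194 · 427) = √82838 ≈ 287.8 → 288 mm
Long side: √(274 · 604) = √165496 ≈ 406.8 → 407 mm

288 × 407 mm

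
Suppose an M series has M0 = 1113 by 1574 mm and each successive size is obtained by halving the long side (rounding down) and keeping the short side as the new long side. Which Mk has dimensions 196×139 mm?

M6

M0: 1113 × 1574 mm
M1: 787 × 1113 mm
M2: 556 × 787 mm
M3: 393 × 556 mm
M4: 278 × 393 mm
M5: 196 × 278 mm
M6: 139 × 196 mm
M7: 98 × 139 mm
→ matches M6.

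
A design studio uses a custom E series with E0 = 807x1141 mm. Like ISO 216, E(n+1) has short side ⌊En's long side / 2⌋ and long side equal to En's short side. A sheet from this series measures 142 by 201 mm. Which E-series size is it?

E0: 807 × 1141 mm
E1: 570 × 807 mm
E2: 403 × 570 mm
E3: 285 × 403 mm
E4: 201 × 285 mm
E5: 142 × 201 mm
E6: 100 × 142 mm
→ matches E5.

E5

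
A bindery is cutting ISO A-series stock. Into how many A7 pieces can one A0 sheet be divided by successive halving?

128

Each ISO step halves the sheet: 1 × A0 → 2 × A1 → 4 × A2 → 8 × A3 → …
From A0 to A7 is 7 halving steps: 2^7 = 128.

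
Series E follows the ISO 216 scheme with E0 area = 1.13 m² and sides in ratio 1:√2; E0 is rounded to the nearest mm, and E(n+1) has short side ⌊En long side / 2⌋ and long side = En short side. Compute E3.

316 × 447 mm

Let E0's short side be w mm. w · w√2 = 1.13 m² = 1,130,000 mm², so w ≈ 893.9 mm and w√2 ≈ 1264.1 mm → E0 = 894 × 1264 mm.
E1: ⌊1264/2⌋ × 894 = 632 × 894 mm
E2: ⌊894/2⌋ × 632 = 447 × 632 mm
E3: ⌊632/2⌋ × 447 = 316 × 447 mm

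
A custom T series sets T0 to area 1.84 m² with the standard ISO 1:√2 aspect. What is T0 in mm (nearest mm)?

1141 × 1613 mm

Let the short side be w mm. Then w · w√2 = 1.84 m² = 1,840,000 mm².
w² = 1,840,000/√2, so w ≈ 1140.6 mm; long side = w√2 ≈ 1613.1 mm.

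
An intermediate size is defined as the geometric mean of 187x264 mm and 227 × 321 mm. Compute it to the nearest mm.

Short side: √(187 · 227) = √42449 ≈ 206.0 → 206 mm
Long side: √(264 · 321) = √84744 ≈ 291.1 → 291 mm

206 × 291 mm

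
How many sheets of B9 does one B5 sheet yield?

Each ISO step halves the sheet: 1 × B5 → 2 × B6 → 4 × B7 → 8 × B8 → …
From B5 to B9 is 4 halving steps: 2^4 = 16.

16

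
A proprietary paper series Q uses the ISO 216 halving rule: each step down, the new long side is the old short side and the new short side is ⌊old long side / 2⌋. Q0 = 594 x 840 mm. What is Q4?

Q1: ⌊840/2⌋ × 594 = 420 × 594 mm
Q2: ⌊594/2⌋ × 420 = 297 × 420 mm
Q3: ⌊420/2⌋ × 297 = 210 × 297 mm
Q4: ⌊297/2⌋ × 210 = 148 × 210 mm

148 × 210 mm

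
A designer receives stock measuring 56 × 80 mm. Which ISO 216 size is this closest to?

C8 (57 × 81 mm)

Aspect ratio 80/56 ≈ 1.429 — close to the ISO √2 ≈ 1.414.
In the C-series (envelope sizes, between A and B): C8 = 57 × 81 mm.
Off by 2 mm total — nearest standard size.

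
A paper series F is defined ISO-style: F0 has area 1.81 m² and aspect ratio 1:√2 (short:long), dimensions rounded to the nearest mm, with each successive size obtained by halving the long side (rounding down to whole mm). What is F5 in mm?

200 × 282 mm

Let F0's short side be w mm. w · w√2 = 1.81 m² = 1,810,000 mm², so w ≈ 1131.3 mm and w√2 ≈ 1599.9 mm → F0 = 1131 × 1600 mm.
F1: ⌊1600/2⌋ × 1131 = 800 × 1131 mm
F2: ⌊1131/2⌋ × 800 = 565 × 800 mm
F3: ⌊800/2⌋ × 565 = 400 × 565 mm
F4: ⌊565/2⌋ × 400 = 282 × 400 mm
F5: ⌊400/2⌋ × 282 = 200 × 282 mm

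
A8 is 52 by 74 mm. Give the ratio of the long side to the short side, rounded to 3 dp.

74 / 52 = 1.423
ISO 216 targets √2 ≈ 1.414; the +0.009 deviation is from mm rounding.

1.423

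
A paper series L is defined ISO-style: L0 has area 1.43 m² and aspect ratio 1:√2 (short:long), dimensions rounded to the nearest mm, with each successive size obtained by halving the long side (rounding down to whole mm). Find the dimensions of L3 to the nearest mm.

355 × 503 mm

Let L0's short side be w mm. w · w√2 = 1.43 m² = 1,430,000 mm², so w ≈ 1005.6 mm and w√2 ≈ 1422.1 mm → L0 = 1006 × 1422 mm.
L1: ⌊1422/2⌋ × 1006 = 711 × 1006 mm
L2: ⌊1006/2⌋ × 711 = 503 × 711 mm
L3: ⌊711/2⌋ × 503 = 355 × 503 mm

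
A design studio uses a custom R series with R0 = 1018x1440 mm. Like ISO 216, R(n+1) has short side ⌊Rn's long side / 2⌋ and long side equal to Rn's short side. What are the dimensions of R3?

360 × 509 mm

R1: ⌊1440/2⌋ × 1018 = 720 × 1018 mm
R2: ⌊1018/2⌋ × 720 = 509 × 720 mm
R3: ⌊720/2⌋ × 509 = 360 × 509 mm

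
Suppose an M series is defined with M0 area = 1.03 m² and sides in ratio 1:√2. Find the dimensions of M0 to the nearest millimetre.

Let the short side be w mm. Then w · w√2 = 1.03 m² = 1,030,000 mm².
w² = 1,030,000/√2, so w ≈ 853.4 mm; long side = w√2 ≈ 1206.9 mm.

853 × 1207 mm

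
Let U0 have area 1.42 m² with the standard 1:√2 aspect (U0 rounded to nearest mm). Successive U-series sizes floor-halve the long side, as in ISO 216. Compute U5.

Let U0's short side be w mm. w · w√2 = 1.42 m² = 1,420,000 mm², so w ≈ 1002.0 mm and w√2 ≈ 1417.1 mm → U0 = 1002 × 1417 mm.
U1: ⌊1417/2⌋ × 1002 = 708 × 1002 mm
U2: ⌊1002/2⌋ × 708 = 501 × 708 mm
U3: ⌊708/2⌋ × 501 = 354 × 501 mm
U4: ⌊501/2⌋ × 354 = 250 × 354 mm
U5: ⌊354/2⌋ × 250 = 177 × 250 mm

177 × 250 mm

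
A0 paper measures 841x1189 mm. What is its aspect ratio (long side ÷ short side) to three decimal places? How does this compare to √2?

1189 / 841 = 1.414
Matches √2 ≈ 1.414 — the ISO 216 defining ratio.

1.414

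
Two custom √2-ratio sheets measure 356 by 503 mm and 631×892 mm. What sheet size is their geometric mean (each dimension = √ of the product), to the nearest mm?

474 × 670 mm

Short side: √(356 · 631) = √224636 ≈ 474.0 → 474 mm
Long side: √(503 · 892) = √448676 ≈ 669.8 → 670 mm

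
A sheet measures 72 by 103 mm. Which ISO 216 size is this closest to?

A7 (74 × 105 mm)

Aspect ratio 103/72 ≈ 1.431 (ISO target is √2 ≈ 1.414).
In the A-series (A0 area = 1 m²): A7 = 74 × 105 mm.
Off by 4 mm total — nearest standard size.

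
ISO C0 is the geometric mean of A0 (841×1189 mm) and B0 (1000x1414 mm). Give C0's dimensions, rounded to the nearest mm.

Short: √(841 · 1000) = √841000 ≈ 917.1 mm.
Long: √(1189 · 1414) = √1681246 ≈ 1296.6 mm.

917 × 1297 mm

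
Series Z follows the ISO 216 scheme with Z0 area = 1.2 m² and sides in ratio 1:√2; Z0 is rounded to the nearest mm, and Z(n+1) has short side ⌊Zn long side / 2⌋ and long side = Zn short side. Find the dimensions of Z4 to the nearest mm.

230 × 325 mm

Let Z0's short side be w mm. w · w√2 = 1.2 m² = 1,200,000 mm², so w ≈ 921.2 mm and w√2 ≈ 1302.7 mm → Z0 = 921 × 1303 mm.
Z1: ⌊1303/2⌋ × 921 = 651 × 921 mm
Z2: ⌊921/2⌋ × 651 = 460 × 651 mm
Z3: ⌊651/2⌋ × 460 = 325 × 460 mm
Z4: ⌊460/2⌋ × 325 = 230 × 325 mm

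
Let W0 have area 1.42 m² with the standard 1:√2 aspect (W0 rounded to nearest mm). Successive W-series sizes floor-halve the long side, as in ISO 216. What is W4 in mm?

250 × 354 mm

Let W0's short side be w mm. w · w√2 = 1.42 m² = 1,420,000 mm², so w ≈ 1002.0 mm and w√2 ≈ 1417.1 mm → W0 = 1002 × 1417 mm.
W1: ⌊1417/2⌋ × 1002 = 708 × 1002 mm
W2: ⌊1002/2⌋ × 708 = 501 × 708 mm
W3: ⌊708/2⌋ × 501 = 354 × 501 mm
W4: ⌊501/2⌋ × 354 = 250 × 354 mm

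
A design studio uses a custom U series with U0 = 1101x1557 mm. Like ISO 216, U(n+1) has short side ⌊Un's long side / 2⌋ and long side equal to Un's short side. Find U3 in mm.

U1: ⌊1557/2⌋ × 1101 = 778 × 1101 mm
U2: ⌊1101/2⌋ × 778 = 550 × 778 mm
U3: ⌊778/2⌋ × 550 = 389 × 550 mm

389 × 550 mm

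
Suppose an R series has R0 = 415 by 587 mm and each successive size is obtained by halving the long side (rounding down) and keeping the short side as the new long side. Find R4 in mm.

103 × 146 mm

R1 = 293 × 415 mm (from R0 by 1 halving).
R2: ⌊415/2⌋ × 293 = 207 × 293 mm
R3: ⌊293/2⌋ × 207 = 146 × 207 mm
R4: ⌊207/2⌋ × 146 = 103 × 146 mm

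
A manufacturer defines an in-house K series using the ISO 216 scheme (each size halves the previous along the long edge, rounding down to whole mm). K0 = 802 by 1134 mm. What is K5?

141 × 200 mm

K1: ⌊1134/2⌋ × 802 = 567 × 802 mm
K2: ⌊802/2⌋ × 567 = 401 × 567 mm
K3: ⌊567/2⌋ × 401 = 283 × 401 mm
K4: ⌊401/2⌋ × 283 = 200 × 283 mm
K5: ⌊283/2⌋ × 200 = 141 × 200 mm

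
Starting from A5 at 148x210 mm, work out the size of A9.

37 × 52 mm

A6: ⌊210/2⌋ × 148 = 105 × 148 mm
A7: ⌊148/2⌋ × 105 = 74 × 105 mm
A8: ⌊105/2⌋ × 74 = 52 × 74 mm
A9: ⌊74/2⌋ × 52 = 37 × 52 mm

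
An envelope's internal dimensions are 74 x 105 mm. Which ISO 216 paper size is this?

A7 (74 × 105 mm)

Aspect ratio 105/74 ≈ 1.419 — close to the ISO √2 ≈ 1.414.
In the A-series (A0 area = 1 m²): A7 = 74 × 105 mm.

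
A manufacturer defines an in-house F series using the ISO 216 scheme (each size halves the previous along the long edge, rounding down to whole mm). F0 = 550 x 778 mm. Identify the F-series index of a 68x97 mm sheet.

F6

F0: 550 × 778 mm
F1: 389 × 550 mm
F2: 275 × 389 mm
F3: 194 × 275 mm
F4: 137 × 194 mm
F5: 97 × 137 mm
F6: 68 × 97 mm
F7: 48 × 68 mm
→ matches F6.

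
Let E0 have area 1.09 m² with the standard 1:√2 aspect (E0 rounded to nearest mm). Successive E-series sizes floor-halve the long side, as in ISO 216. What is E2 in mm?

439 × 621 mm

Let E0's short side be w mm. w · w√2 = 1.09 m² = 1,090,000 mm², so w ≈ 877.9 mm and w√2 ≈ 1241.6 mm → E0 = 878 × 1242 mm.
E1: ⌊1242/2⌋ × 878 = 621 × 878 mm
E2: ⌊878/2⌋ × 621 = 439 × 621 mm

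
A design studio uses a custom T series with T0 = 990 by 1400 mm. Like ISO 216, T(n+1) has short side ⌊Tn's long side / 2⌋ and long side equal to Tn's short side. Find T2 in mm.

T1: ⌊1400/2⌋ × 990 = 700 × 990 mm
T2: ⌊990/2⌋ × 700 = 495 × 700 mm

495 × 700 mm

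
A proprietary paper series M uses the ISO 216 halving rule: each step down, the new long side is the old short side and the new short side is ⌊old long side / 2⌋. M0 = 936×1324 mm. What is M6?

M1: ⌊1324/2⌋ × 936 = 662 × 936 mm
M2: ⌊936/2⌋ × 662 = 468 × 662 mm
M3: ⌊662/2⌋ × 468 = 331 × 468 mm
M4: ⌊468/2⌋ × 331 = 234 × 331 mm
M5: ⌊331/2⌋ × 234 = 165 × 234 mm
M6: ⌊234/2⌋ × 165 = 117 × 165 mm

117 × 165 mm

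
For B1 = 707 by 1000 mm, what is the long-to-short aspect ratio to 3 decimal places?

1000 / 707 = 1.414
Matches √2 ≈ 1.414 — the ISO 216 defining ratio.

1.414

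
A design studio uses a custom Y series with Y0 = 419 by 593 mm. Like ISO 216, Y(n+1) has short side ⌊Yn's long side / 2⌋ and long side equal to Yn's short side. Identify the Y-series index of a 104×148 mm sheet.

Y4

Y0: 419 × 593 mm
Y1: 296 × 419 mm
Y2: 209 × 296 mm
Y3: 148 × 209 mm
Y4: 104 × 148 mm
Y5: 74 × 104 mm
→ matches Y4.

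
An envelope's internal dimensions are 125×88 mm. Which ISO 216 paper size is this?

B7 (88 × 125 mm)

Aspect ratio 125/88 ≈ 1.420 — close to the ISO √2 ≈ 1.414.
In the B-series (B0 = 1000 × 1414 mm): B7 = 88 × 125 mm.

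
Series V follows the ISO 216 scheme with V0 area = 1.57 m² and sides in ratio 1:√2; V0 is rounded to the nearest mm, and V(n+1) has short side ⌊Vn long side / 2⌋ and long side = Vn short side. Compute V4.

Let V0's short side be w mm. w · w√2 = 1.57 m² = 1,570,000 mm², so w ≈ 1053.6 mm and w√2 ≈ 1490.1 mm → V0 = 1054 × 1490 mm.
V1: ⌊1490/2⌋ × 1054 = 745 × 1054 mm
V2: ⌊1054/2⌋ × 745 = 527 × 745 mm
V3: ⌊745/2⌋ × 527 = 372 × 527 mm
V4: ⌊527/2⌋ × 372 = 263 × 372 mm

263 × 372 mm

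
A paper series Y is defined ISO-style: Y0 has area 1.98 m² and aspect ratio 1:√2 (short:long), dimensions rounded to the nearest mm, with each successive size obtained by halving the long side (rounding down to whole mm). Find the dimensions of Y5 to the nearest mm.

Let Y0's short side be w mm. w · w√2 = 1.98 m² = 1,980,000 mm², so w ≈ 1183.2 mm and w√2 ≈ 1673.4 mm → Y0 = 1183 × 1673 mm.
Y1: ⌊1673/2⌋ × 1183 = 836 × 1183 mm
Y2: ⌊1183/2⌋ × 836 = 591 × 836 mm
Y3: ⌊836/2⌋ × 591 = 418 × 591 mm
Y4: ⌊591/2⌋ × 418 = 295 × 418 mm
Y5: ⌊418/2⌋ × 295 = 209 × 295 mm

209 × 295 mm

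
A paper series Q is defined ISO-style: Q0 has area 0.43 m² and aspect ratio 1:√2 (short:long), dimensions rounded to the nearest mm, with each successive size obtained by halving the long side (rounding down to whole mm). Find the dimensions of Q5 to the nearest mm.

Let Q0's short side be w mm. w · w√2 = 0.43 m² = 430,000 mm², so w ≈ 551.4 mm and w√2 ≈ 779.8 mm → Q0 = 551 × 780 mm.
Q1: ⌊780/2⌋ × 551 = 390 × 551 mm
Q2: ⌊551/2⌋ × 390 = 275 × 390 mm
Q3: ⌊390/2⌋ × 275 = 195 × 275 mm
Q4: ⌊275/2⌋ × 195 = 137 × 195 mm
Q5: ⌊195/2⌋ × 137 = 97 × 137 mm

97 × 137 mm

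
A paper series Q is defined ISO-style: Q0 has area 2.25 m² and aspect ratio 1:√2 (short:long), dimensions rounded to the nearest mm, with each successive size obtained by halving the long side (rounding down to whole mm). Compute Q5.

Let Q0's short side be w mm. w · w√2 = 2.25 m² = 2,250,000 mm², so w ≈ 1261.3 mm and w√2 ≈ 1783.8 mm → Q0 = 1261 × 1784 mm.
Q1: ⌊1784/2⌋ × 1261 = 892 × 1261 mm
Q2: ⌊1261/2⌋ × 892 = 630 × 892 mm
Q3: ⌊892/2⌋ × 630 = 446 × 630 mm
Q4: ⌊630/2⌋ × 446 = 315 × 446 mm
Q5: ⌊446/2⌋ × 315 = 223 × 315 mm

223 × 315 mm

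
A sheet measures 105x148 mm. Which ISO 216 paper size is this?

Aspect ratio 148/105 ≈ 1.410 — close to the ISO √2 ≈ 1.414.
In the A-series (A0 area = 1 m²): A6 = 105 × 148 mm.

A6 (105 × 148 mm)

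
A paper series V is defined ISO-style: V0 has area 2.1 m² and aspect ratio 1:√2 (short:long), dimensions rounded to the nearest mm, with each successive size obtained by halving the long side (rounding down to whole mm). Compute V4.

304 × 430 mm

Let V0's short side be w mm. w · w√2 = 2.1 m² = 2,100,000 mm², so w ≈ 1218.6 mm and w√2 ≈ 1723.3 mm → V0 = 1219 × 1723 mm.
V1: ⌊1723/2⌋ × 1219 = 861 × 1219 mm
V2: ⌊1219/2⌋ × 861 = 609 × 861 mm
V3: ⌊861/2⌋ × 609 = 430 × 609 mm
V4: ⌊609/2⌋ × 430 = 304 × 430 mm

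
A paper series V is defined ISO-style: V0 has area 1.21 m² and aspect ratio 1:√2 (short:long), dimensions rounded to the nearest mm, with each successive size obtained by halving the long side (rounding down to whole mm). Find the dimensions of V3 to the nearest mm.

327 × 462 mm

Let V0's short side be w mm. w · w√2 = 1.21 m² = 1,210,000 mm², so w ≈ 925.0 mm and w√2 ≈ 1308.1 mm → V0 = 925 × 1308 mm.
V1: ⌊1308/2⌋ × 925 = 654 × 925 mm
V2: ⌊925/2⌋ × 654 = 462 × 654 mm
V3: ⌊654/2⌋ × 462 = 327 × 462 mm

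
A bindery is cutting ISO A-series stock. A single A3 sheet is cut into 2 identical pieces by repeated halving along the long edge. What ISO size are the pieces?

2 = 2^1, so 1 halving step.
A3 → A4 → … → A4 after 1 step.

A4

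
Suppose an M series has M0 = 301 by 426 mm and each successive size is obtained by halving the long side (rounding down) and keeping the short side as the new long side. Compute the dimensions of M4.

75 × 106 mm

M1 = 213 × 301 mm (from M0 by 1 halving).
M2: ⌊301/2⌋ × 213 = 150 × 213 mm
M3: ⌊213/2⌋ × 150 = 106 × 150 mm
M4: ⌊150/2⌋ × 106 = 75 × 106 mm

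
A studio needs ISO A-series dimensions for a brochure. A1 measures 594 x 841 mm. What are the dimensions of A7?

A2: ⌊841/2⌋ × 594 = 420 × 594 mm
A3: ⌊594/2⌋ × 420 = 297 × 420 mm
A4: ⌊420/2⌋ × 297 = 210 × 297 mm
A5: ⌊297/2⌋ × 210 = 148 × 210 mm
A6: ⌊210/2⌋ × 148 = 105 × 148 mm
A7: ⌊148/2⌋ × 105 = 74 × 105 mm

74 × 105 mm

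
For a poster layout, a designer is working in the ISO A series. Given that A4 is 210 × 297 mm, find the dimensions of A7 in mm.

74 × 105 mm

A5: ⌊297/2⌋ × 210 = 148 × 210 mm
A6: ⌊210/2⌋ × 148 = 105 × 148 mm
A7: ⌊148/2⌋ × 105 = 74 × 105 mm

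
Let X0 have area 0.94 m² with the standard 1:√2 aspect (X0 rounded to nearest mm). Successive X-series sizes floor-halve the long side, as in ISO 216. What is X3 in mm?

288 × 407 mm

Let X0's short side be w mm. w · w√2 = 0.94 m² = 940,000 mm², so w ≈ 815.3 mm and w√2 ≈ 1153.0 mm → X0 = 815 × 1153 mm.
X1: ⌊1153/2⌋ × 815 = 576 × 815 mm
X2: ⌊815/2⌋ × 576 = 407 × 576 mm
X3: ⌊576/2⌋ × 407 = 288 × 407 mm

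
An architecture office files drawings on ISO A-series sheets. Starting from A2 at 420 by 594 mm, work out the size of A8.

A3: ⌊594/2⌋ × 420 = 297 × 420 mm
A4: ⌊420/2⌋ × 297 = 210 × 297 mm
A5: ⌊297/2⌋ × 210 = 148 × 210 mm
A6: ⌊210/2⌋ × 148 = 105 × 148 mm
A7: ⌊148/2⌋ × 105 = 74 × 105 mm
A8: ⌊105/2⌋ × 74 = 52 × 74 mm

52 × 74 mm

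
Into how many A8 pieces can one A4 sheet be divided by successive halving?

Each ISO step halves the sheet: 1 × A4 → 2 × A5 → 4 × A6 → 8 × A7 → …
From A4 to A8 is 4 halving steps: 2^4 = 16.

16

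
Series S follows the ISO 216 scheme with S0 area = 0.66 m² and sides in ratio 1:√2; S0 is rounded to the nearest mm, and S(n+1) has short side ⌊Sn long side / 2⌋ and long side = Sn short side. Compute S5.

120 × 170 mm

Let S0's short side be w mm. w · w√2 = 0.66 m² = 660,000 mm², so w ≈ 683.1 mm and w√2 ≈ 966.1 mm → S0 = 683 × 966 mm.
S1: ⌊966/2⌋ × 683 = 483 × 683 mm
S2: ⌊683/2⌋ × 483 = 341 × 483 mm
S3: ⌊483/2⌋ × 341 = 241 × 341 mm
S4: ⌊341/2⌋ × 241 = 170 × 241 mm
S5: ⌊241/2⌋ × 170 = 120 × 170 mm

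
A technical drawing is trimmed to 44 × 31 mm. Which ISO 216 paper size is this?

Aspect ratio 44/31 ≈ 1.419 — close to the ISO √2 ≈ 1.414.
In the B-series (B0 = 1000 × 1414 mm): B10 = 31 × 44 mm.

B10 (31 × 44 mm)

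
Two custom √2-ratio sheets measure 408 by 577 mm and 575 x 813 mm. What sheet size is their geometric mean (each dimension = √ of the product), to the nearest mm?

Short side: √(408 · 575) = √234600 ≈ 484.4 → 484 mm
Long side: √(577 · 813) = √469101 ≈ 684.9 → 685 mm

484 × 685 mm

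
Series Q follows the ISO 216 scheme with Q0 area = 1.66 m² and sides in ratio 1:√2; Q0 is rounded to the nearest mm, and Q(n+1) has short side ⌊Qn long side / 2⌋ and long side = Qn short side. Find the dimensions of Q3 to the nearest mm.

383 × 541 mm

Let Q0's short side be w mm. w · w√2 = 1.66 m² = 1,660,000 mm², so w ≈ 1083.4 mm and w√2 ≈ 1532.2 mm → Q0 = 1083 × 1532 mm.
Q1: ⌊1532/2⌋ × 1083 = 766 × 1083 mm
Q2: ⌊1083/2⌋ × 766 = 541 × 766 mm
Q3: ⌊766/2⌋ × 541 = 383 × 541 mm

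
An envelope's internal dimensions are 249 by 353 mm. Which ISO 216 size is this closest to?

Aspect ratio 353/249 ≈ 1.418 — close to the ISO √2 ≈ 1.414.
In the B-series (B0 = 1000 × 1414 mm): B4 = 250 × 353 mm.
Off by 1 mm total — nearest standard size.

B4 (250 × 353 mm)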